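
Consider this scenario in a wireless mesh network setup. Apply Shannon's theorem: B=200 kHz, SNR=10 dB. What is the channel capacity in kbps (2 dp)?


Given: B = 200 kHz, SNR = 10 dB
SNR linear = 10^(10/10) = 10
1 + SNR = 11
log2(11) = 3.4594316186
C = 200 * 1000 * 3.4594316186 = 691886.3237 bps
C = 691.886324 kbps -> 691.89 kbps (2 dp)

691.89


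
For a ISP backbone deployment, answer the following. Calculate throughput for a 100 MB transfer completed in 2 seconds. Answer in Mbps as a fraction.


Given: file = 100 MB, time = 2 s
File in Mb = 100 * 8 = 800 Mb
Throughput = 800 / 2 Mbps
Throughput = 400 Mbps

400


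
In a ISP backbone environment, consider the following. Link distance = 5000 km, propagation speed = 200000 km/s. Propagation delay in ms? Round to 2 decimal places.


Given: distance = 5000 km, speed = 200000 km/s
Delay = distance / speed = 5000 / 200000 seconds
Delay in ms = 5000 * 1000 / 200000
Delay = 25.0000 ms
Rounded to 2 dp = 25.00 ms

25.00


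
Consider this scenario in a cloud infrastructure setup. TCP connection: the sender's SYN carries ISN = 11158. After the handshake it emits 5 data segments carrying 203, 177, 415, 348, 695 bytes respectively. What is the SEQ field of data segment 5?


The SYN occupies sequence number ISN = 11158, so the first data byte is ISN + 1 = 11159.
SEQ of data segment i = (ISN + 1) + sum of payload sizes of segments 1..i-1.
Segment 1: SEQ = 11159, payload = 203 bytes
Segment 2: SEQ = 11362, payload = 177 bytes
Segment 3: SEQ = 11539, payload = 415 bytes
Segment 4: SEQ = 11954, payload = 348 bytes
Segment 5: SEQ = 12302, payload = 695 bytes
SEQ of segment 5 = 11159 + 203 + 177 + 415 + 348 = 12302

12302


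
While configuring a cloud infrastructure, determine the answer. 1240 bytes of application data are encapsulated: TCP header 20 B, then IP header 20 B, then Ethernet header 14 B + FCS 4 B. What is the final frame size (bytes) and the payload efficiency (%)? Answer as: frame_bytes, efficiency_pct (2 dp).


TCP segment = 1240 + 20 = 1260 B
IP packet = 1260 + 20 = 1280 B
Ethernet frame = 1280 + 14 + 4 = 1298 B
Efficiency = app / frame = 1240 / 1298 = 0.955316 = 95.5316% -> 95.53% (2 dp)

1298, 95.53


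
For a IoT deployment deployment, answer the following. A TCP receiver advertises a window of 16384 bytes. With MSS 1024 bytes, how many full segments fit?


Given: RWND = 16384 bytes, MSS = 1024 bytes
Full segments = floor(RWND / MSS)
Full segments = floor(16384 / 1024)
Full segments = floor(16.0) = 16

16


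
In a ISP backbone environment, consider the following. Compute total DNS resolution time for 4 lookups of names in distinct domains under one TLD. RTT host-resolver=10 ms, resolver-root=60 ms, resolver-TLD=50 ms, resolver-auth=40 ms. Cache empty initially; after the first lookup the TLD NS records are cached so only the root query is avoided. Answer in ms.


Lookup 1 (cold cache): local + root + TLD + auth = 10 + 60 + 50 + 40 = 160 ms
Lookups 2..4 (TLD NS cached -> skip root; new domain -> still ask TLD and auth): local + TLD + auth = 10 + 50 + 40 = 100 ms each
Remaining 3 lookups: 3 * 100 = 300 ms
Total = 160 + 300 = 460 ms

460


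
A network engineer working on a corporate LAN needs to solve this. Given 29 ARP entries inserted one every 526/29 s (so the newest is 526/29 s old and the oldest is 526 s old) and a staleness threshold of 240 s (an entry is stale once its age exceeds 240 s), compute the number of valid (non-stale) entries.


Ages are k * 526/29 s for k = 1..29 (spacing = 18.1379 s).
Entry k is valid iff k * 526/29 <= 240 iff k <= 29 * 240 / 526 = 13.2319
n_valid = floor(13.2319) = 13
(n_stale = 29 - 13 = 16)

13


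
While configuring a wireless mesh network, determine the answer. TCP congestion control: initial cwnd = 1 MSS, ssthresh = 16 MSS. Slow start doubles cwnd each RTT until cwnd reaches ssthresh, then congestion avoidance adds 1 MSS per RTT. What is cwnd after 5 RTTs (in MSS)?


RTT 0: cwnd = 1 MSS (initial)
RTT 1: cwnd = 2 MSS (slow start, doubled)
RTT 2: cwnd = 4 MSS (slow start, doubled)
RTT 3: cwnd = 8 MSS (slow start, doubled)
RTT 4: cwnd = 16 MSS (slow start, doubled)
RTT 5: cwnd = 17 MSS (congestion avoidance, +1)

17


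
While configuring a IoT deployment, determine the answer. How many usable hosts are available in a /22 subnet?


Given: subnet mask /22
Host bits = 32 - 22 = 10
Total addresses = 2^10 = 1024
Usable hosts = 1024 - 2 (network + broadcast) = 1022

1022


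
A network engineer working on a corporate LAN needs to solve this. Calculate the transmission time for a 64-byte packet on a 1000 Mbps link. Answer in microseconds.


Given: packet = 64 bytes, bandwidth = 1000 Mbps
Packet in bits = 64 * 8 = 512 bits
Bandwidth = 1000 * 10^6 = 1000000000 bps
Time = 512 / 1000000000 seconds
Time in us = 512 * 10^6 / 1000000000 = 0.512

0.512


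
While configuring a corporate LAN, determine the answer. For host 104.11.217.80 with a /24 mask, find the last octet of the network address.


Given: IP = 104.11.217.80, prefix = /24
Subnet mask = 255.255.255.0
Last octet of IP: 80
Last octet of mask: 0
Network last octet = 80 AND 0 = 0

0


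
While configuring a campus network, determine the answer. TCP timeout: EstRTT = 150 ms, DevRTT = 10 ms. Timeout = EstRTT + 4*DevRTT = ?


Given: EstRTT = 150 ms, DevRTT = 10 ms
Timeout = EstRTT + 4 * DevRTT
4 * DevRTT = 4 * 10 = 40
Timeout = 150 + 40 = 190 ms

190


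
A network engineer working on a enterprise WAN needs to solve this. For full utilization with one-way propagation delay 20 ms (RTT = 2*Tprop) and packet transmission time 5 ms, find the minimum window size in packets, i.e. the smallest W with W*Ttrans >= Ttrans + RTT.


Given: Ttrans = 5 ms, RTT = 40 ms (= 2 * Tprop, Tprop = 20 ms)
Time until first ACK returns = Ttrans + RTT = 5 + 40 = 45 ms
Need W * Ttrans >= Ttrans + RTT  ->  W >= (Ttrans + RTT) / Ttrans
(Ttrans + RTT) / Ttrans = 45 / 5 = 9
W_min = ceil(9) = 9

9


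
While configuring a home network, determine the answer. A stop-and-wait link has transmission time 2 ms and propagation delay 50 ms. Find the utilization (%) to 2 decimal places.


Given: Ttrans = 2 ms, Tprop = 50 ms
RTT = 2 * Tprop = 2 * 50 = 100 ms
U = Ttrans / (Ttrans + RTT)
U = 2 / (2 + 100)
U = 2 / 102 = 0.019608
U% = 1.96%

1.96


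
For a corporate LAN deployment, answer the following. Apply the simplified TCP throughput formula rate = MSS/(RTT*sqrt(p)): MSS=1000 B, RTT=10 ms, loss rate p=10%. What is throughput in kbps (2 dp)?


Given: MSS = 1000 bytes, RTT = 10 ms, loss = 10%
RTT in seconds = 10 / 1000 = 0.01
Loss rate = 10% = 0.1
sqrt(loss) = sqrt(0.1) = 0.316227766017
Throughput (bytes/s) = 1000 / (0.01 * 0.316227766017) = 316227.7660
Throughput (kbps) = 316227.7660 * 8 / 1000 = 2529.822128 -> 2529.82 kbps (2 dp)

2529.82


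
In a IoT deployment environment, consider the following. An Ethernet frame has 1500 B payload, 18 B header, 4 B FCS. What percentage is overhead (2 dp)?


Given: payload = 1500 B, header = 18 B, trailer = 4 B
Overhead bytes = header + trailer = 18 + 4 = 22
Total frame = payload + overhead = 1500 + 22 = 1522
Overhead % = 22 / 1522 * 100 = 1.4455% -> 1.45% (2 dp)

1.45


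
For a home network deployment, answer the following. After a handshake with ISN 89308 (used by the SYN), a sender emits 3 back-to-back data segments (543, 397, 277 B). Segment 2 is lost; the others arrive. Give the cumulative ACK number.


SYN uses sequence number 89308; first data byte = ISN + 1 = 89309.
Segment 1: SEQ = 89309, len = 543 B, covers [89309, 89851]
Segment 2: SEQ = 89852, len = 397 B, covers [89852, 90248] [LOST]
Segment 3: SEQ = 90249, len = 277 B, covers [90249, 90525]
In-order data received: bytes [89309, 89851] (segments 1..1).
Segment 2 missing -> gap begins at byte 89852; later segments buffered out of order.
Cumulative ACK = next expected in-order byte = 89309 + 543 = 89852

89852


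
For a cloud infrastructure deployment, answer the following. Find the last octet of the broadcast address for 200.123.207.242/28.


Given: IP = 200.123.207.242, prefix = /28
Host bits = 32 - 28 = 4
Network last octet = 242 AND mask = 240
Host part size = 2^4 - 1 = 15
Broadcast last octet = 240 OR 15 = 255

255


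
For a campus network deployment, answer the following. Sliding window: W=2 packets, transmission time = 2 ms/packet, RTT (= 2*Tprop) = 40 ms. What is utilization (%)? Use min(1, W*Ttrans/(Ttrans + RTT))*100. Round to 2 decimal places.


Given: W = 2, Ttrans = 2 ms, RTT = 40 ms (= 2 * Tprop, Tprop = 20 ms)
Cycle time = Ttrans + RTT = 2 + 40 = 42 ms (first packet sent until its ACK returns)
W * Ttrans = 2 * 2 = 4 ms of sending per cycle
W * Ttrans / (Ttrans + RTT) = 4 / 42 = 0.095238
U = min(1, 0.095238) = 0.095238
U% = 9.52%

9.52


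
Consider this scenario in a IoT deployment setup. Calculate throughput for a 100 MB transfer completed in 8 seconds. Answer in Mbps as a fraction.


Given: file = 100 MB, time = 8 s
File in Mb = 100 * 8 = 800 Mb
Throughput = 800 / 8 Mbps
Throughput = 100 Mbps

100


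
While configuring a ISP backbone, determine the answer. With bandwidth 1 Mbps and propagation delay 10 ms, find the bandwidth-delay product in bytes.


Given: bandwidth = 1 Mbps, delay = 10 ms
BDP in bits = 1 * 10^6 * 10 / 1000
BDP in bits = 10000
BDP in bytes = 10000 / 8 = 1250

1250


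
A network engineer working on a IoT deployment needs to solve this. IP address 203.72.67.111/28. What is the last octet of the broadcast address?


Given: IP = 203.72.67.111, prefix = /28
Host bits = 32 - 28 = 4
Network last octet = 111 AND mask = 96
Host part size = 2^4 - 1 = 15
Broadcast last octet = 96 OR 15 = 111

111


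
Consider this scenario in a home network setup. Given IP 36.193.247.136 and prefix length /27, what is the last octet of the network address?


Given: IP = 36.193.247.136, prefix = /27
Subnet mask = 255.255.255.224
Last octet of IP: 136
Last octet of mask: 224
Network last octet = 136 AND 224 = 128

128


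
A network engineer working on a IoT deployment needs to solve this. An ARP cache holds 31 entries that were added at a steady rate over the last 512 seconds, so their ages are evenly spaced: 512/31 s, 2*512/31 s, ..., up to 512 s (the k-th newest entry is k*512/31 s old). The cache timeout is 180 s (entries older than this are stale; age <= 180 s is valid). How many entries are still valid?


Ages are k * 512/31 s for k = 1..31 (spacing = 16.5161 s).
Entry k is valid iff k * 512/31 <= 180 iff k <= 31 * 180 / 512 = 10.8984
n_valid = floor(10.8984) = 10
(n_stale = 31 - 10 = 21)

10


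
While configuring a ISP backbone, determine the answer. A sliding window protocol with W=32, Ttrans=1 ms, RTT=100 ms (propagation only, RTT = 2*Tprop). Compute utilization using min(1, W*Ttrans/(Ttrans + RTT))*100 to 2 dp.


Given: W = 32, Ttrans = 1 ms, RTT = 100 ms (= 2 * Tprop, Tprop = 50 ms)
Cycle time = Ttrans + RTT = 1 + 100 = 101 ms (first packet sent until its ACK returns)
W * Ttrans = 32 * 1 = 32 ms of sending per cycle
W * Ttrans / (Ttrans + RTT) = 32 / 101 = 0.316832
U = min(1, 0.316832) = 0.316832
U% = 31.68%

31.68


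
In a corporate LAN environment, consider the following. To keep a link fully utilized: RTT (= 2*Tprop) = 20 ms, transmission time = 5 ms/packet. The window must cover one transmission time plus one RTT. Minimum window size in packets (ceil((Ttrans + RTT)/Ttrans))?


Given: Ttrans = 5 ms, RTT = 20 ms (= 2 * Tprop, Tprop = 10 ms)
Time until first ACK returns = Ttrans + RTT = 5 + 20 = 25 ms
Need W * Ttrans >= Ttrans + RTT  ->  W >= (Ttrans + RTT) / Ttrans
(Ttrans + RTT) / Ttrans = 25 / 5 = 5
W_min = ceil(5) = 5

5


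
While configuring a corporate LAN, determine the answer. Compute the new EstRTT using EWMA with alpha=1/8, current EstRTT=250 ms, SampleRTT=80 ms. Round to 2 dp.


Given: EstRTT = 250 ms, SampleRTT = 80 ms, alpha = 1/8
New EstRTT = (1 - alpha) * EstRTT + alpha * SampleRTT
(7/8) * 250 = 218.75
(1/8) * 80 = 10
New EstRTT = 218.75 + 10 = 228.75 ms -> 228.75 ms (2 dp)

228.75


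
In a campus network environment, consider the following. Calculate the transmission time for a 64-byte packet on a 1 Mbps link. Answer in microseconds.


Given: packet = 64 bytes, bandwidth = 1 Mbps
Packet in bits = 64 * 8 = 512 bits
Bandwidth = 1 * 10^6 = 1000000 bps
Time = 512 / 1000000 seconds
Time in us = 512 * 10^6 / 1000000 = 512

512


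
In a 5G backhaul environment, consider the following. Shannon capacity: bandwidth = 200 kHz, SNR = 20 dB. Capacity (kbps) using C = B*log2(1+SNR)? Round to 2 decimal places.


Given: B = 200 kHz, SNR = 20 dB
SNR linear = 10^(20/10) = 100
1 + SNR = 101
log2(101) = 6.6582114828
C = 200 * 1000 * 6.6582114828 = 1331642.2966 bps
C = 1331.642297 kbps -> 1331.64 kbps (2 dp)

1331.64


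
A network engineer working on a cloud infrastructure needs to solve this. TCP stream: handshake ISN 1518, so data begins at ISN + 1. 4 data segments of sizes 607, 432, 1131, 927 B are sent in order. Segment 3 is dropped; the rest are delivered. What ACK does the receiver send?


SYN uses sequence number 1518; first data byte = ISN + 1 = 1519.
Segment 1: SEQ = 1519, len = 607 B, covers [1519, 2125]
Segment 2: SEQ = 2126, len = 432 B, covers [2126, 2557]
Segment 3: SEQ = 2558, len = 1131 B, covers [2558, 3688] [LOST]
Segment 4: SEQ = 3689, len = 927 B, covers [3689, 4615]
In-order data received: bytes [1519, 2557] (segments 1..2).
Segment 3 missing -> gap begins at byte 2558; later segments buffered out of order.
Cumulative ACK = next expected in-order byte = 1519 + 607 + 432 = 2558

2558


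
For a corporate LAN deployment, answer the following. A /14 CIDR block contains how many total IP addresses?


Given: CIDR prefix /14
Host bits = 32 - 14 = 18
Total addresses = 2^18 = 262144

262144


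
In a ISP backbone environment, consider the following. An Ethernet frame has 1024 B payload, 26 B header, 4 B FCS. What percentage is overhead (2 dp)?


Given: payload = 1024 B, header = 26 B, trailer = 4 B
Overhead bytes = header + trailer = 26 + 4 = 30
Total frame = payload + overhead = 1024 + 30 = 1054
Overhead % = 30 / 1054 * 100 = 2.8463% -> 2.85% (2 dp)

2.85


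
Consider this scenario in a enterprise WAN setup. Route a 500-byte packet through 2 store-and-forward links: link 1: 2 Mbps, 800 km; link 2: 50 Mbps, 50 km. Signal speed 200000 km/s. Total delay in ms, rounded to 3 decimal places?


Packet = 500 bytes = 4000 bits. Store-and-forward: sum (t_trans + t_prop) per link.
Link 1: t_trans = 4000/(2*10^6) s = 2.0000 ms; t_prop = 800/200000 s = 4.0000 ms; subtotal = 6.0000 ms
Link 2: t_trans = 4000/(50*10^6) s = 0.0800 ms; t_prop = 50/200000 s = 0.2500 ms; subtotal = 0.3300 ms
End-to-end = 6.0000 + 0.3300 = 6.3300 ms -> 6.330 ms (3 dp)

6.330


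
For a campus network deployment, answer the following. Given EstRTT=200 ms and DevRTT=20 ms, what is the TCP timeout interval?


Given: EstRTT = 200 ms, DevRTT = 20 ms
Timeout = EstRTT + 4 * DevRTT
4 * DevRTT = 4 * 20 = 80
Timeout = 200 + 80 = 280 ms

280


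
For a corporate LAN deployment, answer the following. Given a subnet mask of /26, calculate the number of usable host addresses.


Given: subnet mask /26
Host bits = 32 - 26 = 6
Total addresses = 2^6 = 64
Usable hosts = 64 - 2 (network + broadcast) = 62

62


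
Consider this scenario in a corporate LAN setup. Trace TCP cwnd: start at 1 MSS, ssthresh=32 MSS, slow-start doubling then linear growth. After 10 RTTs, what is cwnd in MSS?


RTT 0: cwnd = 1 MSS (initial)
RTT 1: cwnd = 2 MSS (slow start, doubled)
RTT 2: cwnd = 4 MSS (slow start, doubled)
RTT 3: cwnd = 8 MSS (slow start, doubled)
RTT 4: cwnd = 16 MSS (slow start, doubled)
RTT 5: cwnd = 32 MSS (slow start, doubled)
RTT 6: cwnd = 33 MSS (congestion avoidance, +1)
RTT 7: cwnd = 34 MSS (congestion avoidance, +1)
RTT 8: cwnd = 35 MSS (congestion avoidance, +1)
RTT 9: cwnd = 36 MSS (congestion avoidance, +1)
RTT 10: cwnd = 37 MSS (congestion avoidance, +1)

37


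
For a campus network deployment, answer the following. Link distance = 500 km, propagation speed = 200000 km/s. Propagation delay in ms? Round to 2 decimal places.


Given: distance = 500 km, speed = 200000 km/s
Delay = distance / speed = 500 / 200000 seconds
Delay in ms = 500 * 1000 / 200000
Delay = 2.5000 ms
Rounded to 2 dp = 2.50 ms

2.50


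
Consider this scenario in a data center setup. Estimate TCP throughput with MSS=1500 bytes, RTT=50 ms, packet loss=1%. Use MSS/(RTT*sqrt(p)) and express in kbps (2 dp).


Given: MSS = 1500 bytes, RTT = 50 ms, loss = 1%
RTT in seconds = 50 / 1000 = 0.05
Loss rate = 1% = 0.01
sqrt(loss) = sqrt(0.01) = 0.1
Throughput (bytes/s) = 1500 / (0.05 * 0.1) = 300000.0000
Throughput (kbps) = 300000.0000 * 8 / 1000 = 2400.000000 -> 2400.00 kbps (2 dp)

2400.00


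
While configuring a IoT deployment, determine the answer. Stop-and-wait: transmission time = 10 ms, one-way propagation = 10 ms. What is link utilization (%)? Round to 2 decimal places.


Given: Ttrans = 10 ms, Tprop = 10 ms
RTT = 2 * Tprop = 2 * 10 = 20 ms
U = Ttrans / (Ttrans + RTT)
U = 10 / (10 + 20)
U = 10 / 30 = 0.333333
U% = 33.33%

33.33


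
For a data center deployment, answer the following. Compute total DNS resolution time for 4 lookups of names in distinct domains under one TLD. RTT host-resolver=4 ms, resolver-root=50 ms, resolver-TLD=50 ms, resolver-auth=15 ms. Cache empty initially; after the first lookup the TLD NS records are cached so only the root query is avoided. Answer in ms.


Lookup 1 (cold cache): local + root + TLD + auth = 4 + 50 + 50 + 15 = 119 ms
Lookups 2..4 (TLD NS cached -> skip root; new domain -> still ask TLD and auth): local + TLD + auth = 4 + 50 + 15 = 69 ms each
Remaining 3 lookups: 3 * 69 = 207 ms
Total = 119 + 207 = 326 ms

326


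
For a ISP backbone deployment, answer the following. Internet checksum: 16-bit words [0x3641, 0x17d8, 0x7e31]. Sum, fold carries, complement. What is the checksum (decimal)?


Given words: [0x3641, 0x17d8, 0x7e31]
Step 1: Sum all words
Raw sum = 13889 + 6104 + 32305 = 52298
One's complement = ~52298 & 0xFFFF = 13237

13237


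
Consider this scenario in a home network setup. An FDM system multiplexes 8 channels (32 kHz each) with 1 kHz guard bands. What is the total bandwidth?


Given: 8 channels, 32 kHz each, guard = 1 kHz
Channel bandwidth = 8 * 32 = 256 kHz
Guard bands = 7 gaps * 1 kHz = 7 kHz
Total = 256 + 7 = 263 kHz

263


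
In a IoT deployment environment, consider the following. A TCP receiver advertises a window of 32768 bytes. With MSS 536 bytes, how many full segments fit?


Given: RWND = 32768 bytes, MSS = 536 bytes
Full segments = floor(RWND / MSS)
Full segments = floor(32768 / 536)
Full segments = floor(61.1343) = 61

61


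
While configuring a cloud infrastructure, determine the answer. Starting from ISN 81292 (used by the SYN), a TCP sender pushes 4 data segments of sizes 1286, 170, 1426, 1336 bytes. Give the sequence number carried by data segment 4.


The SYN occupies sequence number ISN = 81292, so the first data byte is ISN + 1 = 81293.
SEQ of data segment i = (ISN + 1) + sum of payload sizes of segments 1..i-1.
Segment 1: SEQ = 81293, payload = 1286 bytes
Segment 2: SEQ = 82579, payload = 170 bytes
Segment 3: SEQ = 82749, payload = 1426 bytes
Segment 4: SEQ = 84175, payload = 1336 bytes
SEQ of segment 4 = 81293 + 1286 + 170 + 1426 = 84175

84175


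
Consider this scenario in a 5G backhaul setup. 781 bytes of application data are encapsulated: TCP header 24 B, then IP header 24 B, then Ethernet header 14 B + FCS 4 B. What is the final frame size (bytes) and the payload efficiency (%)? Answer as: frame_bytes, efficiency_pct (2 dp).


TCP segment = 781 + 24 = 805 B
IP packet = 805 + 24 = 829 B
Ethernet frame = 829 + 14 + 4 = 847 B
Efficiency = app / frame = 781 / 847 = 0.922078 = 92.2078% -> 92.21% (2 dp)

847, 92.21


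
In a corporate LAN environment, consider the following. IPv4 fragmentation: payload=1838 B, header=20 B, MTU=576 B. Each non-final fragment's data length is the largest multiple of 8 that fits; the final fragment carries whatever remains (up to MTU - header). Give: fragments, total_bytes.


Max data per non-final fragment = floor((MTU - header)/8)*8 = floor((576 - 20)/8)*8 = floor(556/8)*8 = 552 B
Final fragment needs no 8-byte alignment: it can carry up to MTU - header = 556 B
Non-final fragments needed = ceil((payload - 556) / 552) = ceil(1282/552) = ceil(2.3225) = 3
Number of fragments = 3 + 1 = 4
Fragment sizes (data): 3 * 552 B + 182 B (last, 182 <= 556 OK)
Total bytes sent = payload + n_frags * header = 1838 + 4*20 = 1838 + 80 = 1918 B

4, 1918


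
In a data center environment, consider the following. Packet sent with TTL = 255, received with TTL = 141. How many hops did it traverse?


Given: initial TTL = 255, received TTL = 141
Hops = initial TTL - received TTL
Hops = 255 - 141 = 114

114


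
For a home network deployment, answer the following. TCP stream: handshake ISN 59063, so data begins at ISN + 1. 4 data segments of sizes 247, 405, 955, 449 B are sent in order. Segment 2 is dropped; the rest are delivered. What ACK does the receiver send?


SYN uses sequence number 59063; first data byte = ISN + 1 = 59064.
Segment 1: SEQ = 59064, len = 247 B, covers [59064, 59310]
Segment 2: SEQ = 59311, len = 405 B, covers [59311, 59715] [LOST]
Segment 3: SEQ = 59716, len = 955 B, covers [59716, 60670]
Segment 4: SEQ = 60671, len = 449 B, covers [60671, 61119]
In-order data received: bytes [59064, 59310] (segments 1..1).
Segment 2 missing -> gap begins at byte 59311; later segments buffered out of order.
Cumulative ACK = next expected in-order byte = 59064 + 247 = 59311

59311


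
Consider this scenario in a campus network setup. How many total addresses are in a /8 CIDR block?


Given: CIDR prefix /8
Host bits = 32 - 8 = 24
Total addresses = 2^24 = 16777216

16777216


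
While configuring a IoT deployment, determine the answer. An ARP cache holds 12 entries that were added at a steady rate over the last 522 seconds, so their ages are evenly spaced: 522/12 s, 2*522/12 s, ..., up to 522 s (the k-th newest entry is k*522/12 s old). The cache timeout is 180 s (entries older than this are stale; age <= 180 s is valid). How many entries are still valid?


Ages are k * 522/12 s for k = 1..12 (spacing = 43.5000 s).
Entry k is valid iff k * 522/12 <= 180 iff k <= 12 * 180 / 522 = 4.1379
n_valid = floor(4.1379) = 4
(n_stale = 12 - 4 = 8)

4


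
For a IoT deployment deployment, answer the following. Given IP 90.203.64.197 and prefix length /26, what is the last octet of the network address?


Given: IP = 90.203.64.197, prefix = /26
Subnet mask = 255.255.255.192
Last octet of IP: 197
Last octet of mask: 192
Network last octet = 197 AND 192 = 192

192


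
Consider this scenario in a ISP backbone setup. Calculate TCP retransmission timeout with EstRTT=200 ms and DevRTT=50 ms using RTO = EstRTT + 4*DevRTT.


Given: EstRTT = 200 ms, DevRTT = 50 ms
Timeout = EstRTT + 4 * DevRTT
4 * DevRTT = 4 * 50 = 200
Timeout = 200 + 200 = 400 ms

400


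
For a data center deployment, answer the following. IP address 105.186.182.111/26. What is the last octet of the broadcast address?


Given: IP = 105.186.182.111, prefix = /26
Host bits = 32 - 26 = 6
Network last octet = 111 AND mask = 64
Host part size = 2^6 - 1 = 63
Broadcast last octet = 64 OR 63 = 127

127


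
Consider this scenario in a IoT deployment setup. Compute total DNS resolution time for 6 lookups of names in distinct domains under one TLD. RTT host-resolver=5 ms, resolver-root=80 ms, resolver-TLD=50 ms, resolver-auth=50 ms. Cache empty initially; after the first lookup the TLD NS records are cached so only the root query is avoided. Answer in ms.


Lookup 1 (cold cache): local + root + TLD + auth = 5 + 80 + 50 + 50 = 185 ms
Lookups 2..6 (TLD NS cached -> skip root; new domain -> still ask TLD and auth): local + TLD + auth = 5 + 50 + 50 = 105 ms each
Remaining 5 lookups: 5 * 105 = 525 ms
Total = 185 + 525 = 710 ms

710


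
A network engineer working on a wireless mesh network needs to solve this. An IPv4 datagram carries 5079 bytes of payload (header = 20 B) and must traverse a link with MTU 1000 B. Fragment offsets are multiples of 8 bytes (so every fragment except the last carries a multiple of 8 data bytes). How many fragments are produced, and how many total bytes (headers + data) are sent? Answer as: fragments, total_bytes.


Max data per non-final fragment = floor((MTU - header)/8)*8 = floor((1000 - 20)/8)*8 = floor(980/8)*8 = 976 B
Final fragment needs no 8-byte alignment: it can carry up to MTU - header = 980 B
Non-final fragments needed = ceil((payload - 980) / 976) = ceil(4099/976) = ceil(4.1998) = 5
Number of fragments = 5 + 1 = 6
Fragment sizes (data): 5 * 976 B + 199 B (last, 199 <= 980 OK)
Total bytes sent = payload + n_frags * header = 5079 + 6*20 = 5079 + 120 = 5199 B

6, 5199


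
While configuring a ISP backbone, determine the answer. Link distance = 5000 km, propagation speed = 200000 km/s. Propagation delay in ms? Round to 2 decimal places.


Given: distance = 5000 km, speed = 200000 km/s
Delay = distance / speed = 5000 / 200000 seconds
Delay in ms = 5000 * 1000 / 200000
Delay = 25.0000 ms
Rounded to 2 dp = 25.00 ms

25.00


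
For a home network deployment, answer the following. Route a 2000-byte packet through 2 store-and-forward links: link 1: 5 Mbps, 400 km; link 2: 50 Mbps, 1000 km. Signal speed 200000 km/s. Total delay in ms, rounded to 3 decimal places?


Packet = 2000 bytes = 16000 bits. Store-and-forward: sum (t_trans + t_prop) per link.
Link 1: t_trans = 16000/(5*10^6) s = 3.2000 ms; t_prop = 400/200000 s = 2.0000 ms; subtotal = 5.2000 ms
Link 2: t_trans = 16000/(50*10^6) s = 0.3200 ms; t_prop = 1000/200000 s = 5.0000 ms; subtotal = 5.3200 ms
End-to-end = 5.2000 + 5.3200 = 10.5200 ms -> 10.520 ms (3 dp)

10.520


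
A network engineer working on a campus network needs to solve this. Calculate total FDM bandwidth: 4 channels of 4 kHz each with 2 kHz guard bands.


Given: 4 channels, 4 kHz each, guard = 2 kHz
Channel bandwidth = 4 * 4 = 16 kHz
Guard bands = 3 gaps * 2 kHz = 6 kHz
Total = 16 + 6 = 22 kHz

22


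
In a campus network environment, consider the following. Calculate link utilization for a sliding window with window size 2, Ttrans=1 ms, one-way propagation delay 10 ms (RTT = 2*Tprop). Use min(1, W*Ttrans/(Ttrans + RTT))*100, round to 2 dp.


Given: W = 2, Ttrans = 1 ms, RTT = 20 ms (= 2 * Tprop, Tprop = 10 ms)
Cycle time = Ttrans + RTT = 1 + 20 = 21 ms (first packet sent until its ACK returns)
W * Ttrans = 2 * 1 = 2 ms of sending per cycle
W * Ttrans / (Ttrans + RTT) = 2 / 21 = 0.095238
U = min(1, 0.095238) = 0.095238
U% = 9.52%

9.52


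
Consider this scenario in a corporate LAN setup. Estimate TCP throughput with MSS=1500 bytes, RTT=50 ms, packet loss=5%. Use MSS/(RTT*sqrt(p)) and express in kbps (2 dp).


Given: MSS = 1500 bytes, RTT = 50 ms, loss = 5%
RTT in seconds = 50 / 1000 = 0.05
Loss rate = 5% = 0.05
sqrt(loss) = sqrt(0.05) = 0.223606797750
Throughput (bytes/s) = 1500 / (0.05 * 0.223606797750) = 134164.0786
Throughput (kbps) = 134164.0786 * 8 / 1000 = 1073.312629 -> 1073.31 kbps (2 dp)

1073.31


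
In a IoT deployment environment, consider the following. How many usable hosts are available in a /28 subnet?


Given: subnet mask /28
Host bits = 32 - 28 = 4
Total addresses = 2^4 = 16
Usable hosts = 16 - 2 (network + broadcast) = 14

14


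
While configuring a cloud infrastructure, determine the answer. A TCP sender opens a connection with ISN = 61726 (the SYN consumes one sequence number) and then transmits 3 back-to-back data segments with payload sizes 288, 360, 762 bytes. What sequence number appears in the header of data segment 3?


The SYN occupies sequence number ISN = 61726, so the first data byte is ISN + 1 = 61727.
SEQ of data segment i = (ISN + 1) + sum of payload sizes of segments 1..i-1.
Segment 1: SEQ = 61727, payload = 288 bytes
Segment 2: SEQ = 62015, payload = 360 bytes
Segment 3: SEQ = 62375, payload = 762 bytes
SEQ of segment 3 = 61727 + 288 + 360 = 62375

62375


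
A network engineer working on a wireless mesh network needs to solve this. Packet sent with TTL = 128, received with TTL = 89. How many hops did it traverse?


Given: initial TTL = 128, received TTL = 89
Hops = initial TTL - received TTL
Hops = 128 - 89 = 39

39


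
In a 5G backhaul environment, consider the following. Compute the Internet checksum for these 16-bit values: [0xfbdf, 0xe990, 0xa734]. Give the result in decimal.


Given words: [0xfbdf, 0xe990, 0xa734]
Step 1: Sum all words
Raw sum = 64479 + 59792 + 42804 = 167075
Step 2: Fold carry: (36003 + 2) = 36005
One's complement = ~36005 & 0xFFFF = 29530

29530


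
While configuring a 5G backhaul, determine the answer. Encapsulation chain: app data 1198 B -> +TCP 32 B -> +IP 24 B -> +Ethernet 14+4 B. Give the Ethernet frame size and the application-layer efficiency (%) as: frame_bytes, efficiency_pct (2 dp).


TCP segment = 1198 + 32 = 1230 B
IP packet = 1230 + 24 = 1254 B
Ethernet frame = 1254 + 14 + 4 = 1272 B
Efficiency = app / frame = 1198 / 1272 = 0.941824 = 94.1824% -> 94.18% (2 dp)

1272, 94.18


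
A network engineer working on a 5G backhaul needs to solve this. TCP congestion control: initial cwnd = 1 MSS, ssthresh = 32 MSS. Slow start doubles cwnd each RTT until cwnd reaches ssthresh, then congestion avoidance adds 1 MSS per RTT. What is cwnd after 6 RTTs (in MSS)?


RTT 0: cwnd = 1 MSS (initial)
RTT 1: cwnd = 2 MSS (slow start, doubled)
RTT 2: cwnd = 4 MSS (slow start, doubled)
RTT 3: cwnd = 8 MSS (slow start, doubled)
RTT 4: cwnd = 16 MSS (slow start, doubled)
RTT 5: cwnd = 32 MSS (slow start, doubled)
RTT 6: cwnd = 33 MSS (congestion avoidance, +1)

33


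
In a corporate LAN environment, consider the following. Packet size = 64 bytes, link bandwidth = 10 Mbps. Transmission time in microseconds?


Given: packet = 64 bytes, bandwidth = 10 Mbps
Packet in bits = 64 * 8 = 512 bits
Bandwidth = 10 * 10^6 = 10000000 bps
Time = 512 / 10000000 seconds
Time in us = 512 * 10^6 / 10000000 = 51.2

51.2


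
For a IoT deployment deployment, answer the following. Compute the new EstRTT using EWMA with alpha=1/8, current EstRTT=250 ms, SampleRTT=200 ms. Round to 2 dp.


Given: EstRTT = 250 ms, SampleRTT = 200 ms, alpha = 1/8
New EstRTT = (1 - alpha) * EstRTT + alpha * SampleRTT
(7/8) * 250 = 218.75
(1/8) * 200 = 25
New EstRTT = 218.75 + 25 = 243.75 ms -> 243.75 ms (2 dp)

243.75


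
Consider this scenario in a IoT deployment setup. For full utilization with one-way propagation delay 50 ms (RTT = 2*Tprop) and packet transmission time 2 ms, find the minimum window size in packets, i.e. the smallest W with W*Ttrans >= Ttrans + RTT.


Given: Ttrans = 2 ms, RTT = 100 ms (= 2 * Tprop, Tprop = 50 ms)
Time until first ACK returns = Ttrans + RTT = 2 + 100 = 102 ms
Need W * Ttrans >= Ttrans + RTT  ->  W >= (Ttrans + RTT) / Ttrans
(Ttrans + RTT) / Ttrans = 102 / 2 = 51
W_min = ceil(51) = 51

51


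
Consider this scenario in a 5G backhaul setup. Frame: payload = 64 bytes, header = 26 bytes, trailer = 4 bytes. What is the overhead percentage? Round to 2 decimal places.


Given: payload = 64 B, header = 26 B, trailer = 4 B
Overhead bytes = header + trailer = 26 + 4 = 30
Total frame = payload + overhead = 64 + 30 = 94
Overhead % = 30 / 94 * 100 = 31.9149% -> 31.91% (2 dp)

31.91


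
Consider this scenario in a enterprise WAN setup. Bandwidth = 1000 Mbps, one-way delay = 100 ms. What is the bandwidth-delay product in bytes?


Given: bandwidth = 1000 Mbps, delay = 100 ms
BDP in bits = 1000 * 10^6 * 100 / 1000
BDP in bits = 100000000
BDP in bytes = 100000000 / 8 = 12500000

12500000


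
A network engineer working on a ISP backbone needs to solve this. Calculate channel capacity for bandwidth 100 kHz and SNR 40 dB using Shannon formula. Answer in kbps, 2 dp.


Given: B = 100 kHz, SNR = 40 dB
SNR linear = 10^(40/10) = 10000
1 + SNR = 10001
log2(10001) = 13.2878566418
C = 100 * 1000 * 13.2878566418 = 1328785.6642 bps
C = 1328.785664 kbps -> 1328.79 kbps (2 dp)

1328.79


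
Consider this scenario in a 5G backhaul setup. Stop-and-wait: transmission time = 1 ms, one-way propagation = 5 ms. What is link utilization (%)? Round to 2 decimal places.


Given: Ttrans = 1 ms, Tprop = 5 ms
RTT = 2 * Tprop = 2 * 5 = 10 ms
U = Ttrans / (Ttrans + RTT)
U = 1 / (1 + 10)
U = 1 / 11 = 0.090909
U% = 9.09%

9.09


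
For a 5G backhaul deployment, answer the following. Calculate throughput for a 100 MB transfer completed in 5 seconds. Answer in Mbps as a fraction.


Given: file = 100 MB, time = 5 s
File in Mb = 100 * 8 = 800 Mb
Throughput = 800 / 5 Mbps
Throughput = 160 Mbps

160


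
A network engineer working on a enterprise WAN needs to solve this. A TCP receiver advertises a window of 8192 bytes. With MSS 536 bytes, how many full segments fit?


Given: RWND = 8192 bytes, MSS = 536 bytes
Full segments = floor(RWND / MSS)
Full segments = floor(8192 / 536)
Full segments = floor(15.2836) = 15

15


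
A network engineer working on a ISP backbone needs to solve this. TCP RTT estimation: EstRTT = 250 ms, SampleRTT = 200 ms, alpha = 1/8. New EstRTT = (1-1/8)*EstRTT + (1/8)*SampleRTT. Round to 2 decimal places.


Given: EstRTT = 250 ms, SampleRTT = 200 ms, alpha = 1/8
New EstRTT = (1 - alpha) * EstRTT + alpha * SampleRTT
(7/8) * 250 = 218.75
(1/8) * 200 = 25
New EstRTT = 218.75 + 25 = 243.75 ms -> 243.75 ms (2 dp)

243.75


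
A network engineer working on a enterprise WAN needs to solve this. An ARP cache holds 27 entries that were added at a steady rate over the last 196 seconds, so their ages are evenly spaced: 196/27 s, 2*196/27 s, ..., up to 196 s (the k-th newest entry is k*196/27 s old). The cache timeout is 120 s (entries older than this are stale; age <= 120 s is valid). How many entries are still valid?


Ages are k * 196/27 s for k = 1..27 (spacing = 7.2593 s).
Entry k is valid iff k * 196/27 <= 120 iff k <= 27 * 120 / 196 = 16.5306
n_valid = floor(16.5306) = 16
(n_stale = 27 - 16 = 11)

16


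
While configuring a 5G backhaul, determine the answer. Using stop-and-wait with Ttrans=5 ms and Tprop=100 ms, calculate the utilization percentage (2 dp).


Given: Ttrans = 5 ms, Tprop = 100 ms
RTT = 2 * Tprop = 2 * 100 = 200 ms
U = Ttrans / (Ttrans + RTT)
U = 5 / (5 + 200)
U = 5 / 205 = 0.02439
U% = 2.44%

2.44


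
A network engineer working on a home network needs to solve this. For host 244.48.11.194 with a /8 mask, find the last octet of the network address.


Given: IP = 244.48.11.194, prefix = /8
Subnet mask = 255.0.0.0
Last octet of IP: 194
Last octet of mask: 0
Network last octet = 194 AND 0 = 0

0


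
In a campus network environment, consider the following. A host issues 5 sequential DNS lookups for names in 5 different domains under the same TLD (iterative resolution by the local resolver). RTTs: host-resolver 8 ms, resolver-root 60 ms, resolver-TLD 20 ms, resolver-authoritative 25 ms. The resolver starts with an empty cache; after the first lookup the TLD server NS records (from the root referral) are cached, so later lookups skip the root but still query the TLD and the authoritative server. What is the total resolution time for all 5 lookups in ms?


Lookup 1 (cold cache): local + root + TLD + auth = 8 + 60 + 20 + 25 = 113 ms
Lookups 2..5 (TLD NS cached -> skip root; new domain -> still ask TLD and auth): local + TLD + auth = 8 + 20 + 25 = 53 ms each
Remaining 4 lookups: 4 * 53 = 212 ms
Total = 113 + 212 = 325 ms

325


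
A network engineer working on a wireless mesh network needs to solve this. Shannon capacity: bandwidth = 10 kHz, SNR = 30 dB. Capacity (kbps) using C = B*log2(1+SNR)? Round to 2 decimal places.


Given: B = 10 kHz, SNR = 30 dB
SNR linear = 10^(30/10) = 1000
1 + SNR = 1001
log2(1001) = 9.9672262588
C = 10 * 1000 * 9.9672262588 = 99672.2626 bps
C = 99.672263 kbps -> 99.67 kbps (2 dp)

99.67


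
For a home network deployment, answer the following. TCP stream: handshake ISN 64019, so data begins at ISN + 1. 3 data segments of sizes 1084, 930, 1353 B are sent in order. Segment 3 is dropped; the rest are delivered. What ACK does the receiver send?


SYN uses sequence number 64019; first data byte = ISN + 1 = 64020.
Segment 1: SEQ = 64020, len = 1084 B, covers [64020, 65103]
Segment 2: SEQ = 65104, len = 930 B, covers [65104, 66033]
Segment 3: SEQ = 66034, len = 1353 B, covers [66034, 67386] [LOST]
In-order data received: bytes [64020, 66033] (segments 1..2).
Segment 3 missing -> gap begins at byte 66034.
Cumulative ACK = next expected in-order byte = 64020 + 1084 + 930 = 66034

66034


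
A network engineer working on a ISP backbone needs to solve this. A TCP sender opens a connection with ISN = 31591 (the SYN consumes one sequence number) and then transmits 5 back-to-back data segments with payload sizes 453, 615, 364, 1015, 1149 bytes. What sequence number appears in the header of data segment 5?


The SYN occupies sequence number ISN = 31591, so the first data byte is ISN + 1 = 31592.
SEQ of data segment i = (ISN + 1) + sum of payload sizes of segments 1..i-1.
Segment 1: SEQ = 31592, payload = 453 bytes
Segment 2: SEQ = 32045, payload = 615 bytes
Segment 3: SEQ = 32660, payload = 364 bytes
Segment 4: SEQ = 33024, payload = 1015 bytes
Segment 5: SEQ = 34039, payload = 1149 bytes
SEQ of segment 5 = 31592 + 453 + 615 + 364 + 1015 = 34039

34039


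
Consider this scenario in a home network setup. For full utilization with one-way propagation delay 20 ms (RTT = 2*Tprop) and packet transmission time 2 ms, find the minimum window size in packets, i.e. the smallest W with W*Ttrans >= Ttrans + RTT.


Given: Ttrans = 2 ms, RTT = 40 ms (= 2 * Tprop, Tprop = 20 ms)
Time until first ACK returns = Ttrans + RTT = 2 + 40 = 42 ms
Need W * Ttrans >= Ttrans + RTT  ->  W >= (Ttrans + RTT) / Ttrans
(Ttrans + RTT) / Ttrans = 42 / 2 = 21
W_min = ceil(21) = 21

21


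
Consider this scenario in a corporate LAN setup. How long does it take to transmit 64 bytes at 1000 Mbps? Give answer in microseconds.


Given: packet = 64 bytes, bandwidth = 1000 Mbps
Packet in bits = 64 * 8 = 512 bits
Bandwidth = 1000 * 10^6 = 1000000000 bps
Time = 512 / 1000000000 seconds
Time in us = 512 * 10^6 / 1000000000 = 0.512

0.512


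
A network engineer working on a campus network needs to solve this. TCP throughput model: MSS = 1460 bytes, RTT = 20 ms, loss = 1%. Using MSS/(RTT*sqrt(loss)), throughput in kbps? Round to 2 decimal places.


Given: MSS = 1460 bytes, RTT = 20 ms, loss = 1%
RTT in seconds = 20 / 1000 = 0.02
Loss rate = 1% = 0.01
sqrt(loss) = sqrt(0.01) = 0.1
Throughput (bytes/s) = 1460 / (0.02 * 0.1) = 730000.0000
Throughput (kbps) = 730000.0000 * 8 / 1000 = 5840.000000 -> 5840.00 kbps (2 dp)

5840.00


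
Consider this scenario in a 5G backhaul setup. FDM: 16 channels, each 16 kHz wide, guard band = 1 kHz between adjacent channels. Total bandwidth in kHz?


Given: 16 channels, 16 kHz each, guard = 1 kHz
Channel bandwidth = 16 * 16 = 256 kHz
Guard bands = 15 gaps * 1 kHz = 15 kHz
Total = 256 + 15 = 271 kHz

271


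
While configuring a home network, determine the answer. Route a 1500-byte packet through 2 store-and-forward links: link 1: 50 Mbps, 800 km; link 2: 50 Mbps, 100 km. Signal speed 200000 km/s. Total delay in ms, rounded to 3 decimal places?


Packet = 1500 bytes = 12000 bits. Store-and-forward: sum (t_trans + t_prop) per link.
Link 1: t_trans = 12000/(50*10^6) s = 0.2400 ms; t_prop = 800/200000 s = 4.0000 ms; subtotal = 4.2400 ms
Link 2: t_trans = 12000/(50*10^6) s = 0.2400 ms; t_prop = 100/200000 s = 0.5000 ms; subtotal = 0.7400 ms
End-to-end = 4.2400 + 0.7400 = 4.9800 ms -> 4.980 ms (3 dp)

4.980


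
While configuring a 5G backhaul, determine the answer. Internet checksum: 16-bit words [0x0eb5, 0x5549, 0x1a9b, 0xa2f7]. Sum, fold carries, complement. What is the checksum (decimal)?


Given words: [0x0eb5, 0x5549, 0x1a9b, 0xa2f7]
Step 1: Sum all words
Raw sum = 3765 + 21833 + 6811 + 41719 = 74128
Step 2: Fold carry: (8592 + 1) = 8593
One's complement = ~8593 & 0xFFFF = 56942

56942
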